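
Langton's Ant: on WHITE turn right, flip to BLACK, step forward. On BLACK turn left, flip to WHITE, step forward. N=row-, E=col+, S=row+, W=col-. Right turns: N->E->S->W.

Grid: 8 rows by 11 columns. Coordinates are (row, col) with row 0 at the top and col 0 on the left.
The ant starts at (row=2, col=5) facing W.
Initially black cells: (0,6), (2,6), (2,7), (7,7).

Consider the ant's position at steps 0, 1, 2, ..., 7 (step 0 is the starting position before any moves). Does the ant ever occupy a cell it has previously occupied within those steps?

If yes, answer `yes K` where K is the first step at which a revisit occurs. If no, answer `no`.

Answer: no

Derivation:
Step 1: on WHITE (2,5): turn R to N, flip to black, move to (1,5). |black|=5 — new cell
Step 2: on WHITE (1,5): turn R to E, flip to black, move to (1,6). |black|=6 — new cell
Step 3: on WHITE (1,6): turn R to S, flip to black, move to (2,6). |black|=7 — new cell
Step 4: on BLACK (2,6): turn L to E, flip to white, move to (2,7). |black|=6 — new cell
Step 5: on BLACK (2,7): turn L to N, flip to white, move to (1,7). |black|=5 — new cell
Step 6: on WHITE (1,7): turn R to E, flip to black, move to (1,8). |black|=6 — new cell
Step 7: on WHITE (1,8): turn R to S, flip to black, move to (2,8). |black|=7 — new cell
No revisit within 7 steps.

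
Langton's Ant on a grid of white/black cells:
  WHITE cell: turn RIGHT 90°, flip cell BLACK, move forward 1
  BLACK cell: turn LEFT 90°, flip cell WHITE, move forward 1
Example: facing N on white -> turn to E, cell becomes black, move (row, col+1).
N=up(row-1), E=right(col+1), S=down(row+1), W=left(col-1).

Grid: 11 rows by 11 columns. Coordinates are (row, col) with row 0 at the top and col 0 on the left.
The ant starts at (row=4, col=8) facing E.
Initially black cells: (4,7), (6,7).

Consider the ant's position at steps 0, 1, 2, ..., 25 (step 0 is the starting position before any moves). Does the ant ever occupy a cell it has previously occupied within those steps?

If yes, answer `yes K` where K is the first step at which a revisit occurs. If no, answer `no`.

Step 1: on WHITE (4,8): turn R to S, flip to black, move to (5,8). |black|=3 — new cell
Step 2: on WHITE (5,8): turn R to W, flip to black, move to (5,7). |black|=4 — new cell
Step 3: on WHITE (5,7): turn R to N, flip to black, move to (4,7). |black|=5 — new cell
Step 4: on BLACK (4,7): turn L to W, flip to white, move to (4,6). |black|=4 — new cell
Step 5: on WHITE (4,6): turn R to N, flip to black, move to (3,6). |black|=5 — new cell
Step 6: on WHITE (3,6): turn R to E, flip to black, move to (3,7). |black|=6 — new cell
Step 7: on WHITE (3,7): turn R to S, flip to black, move to (4,7). |black|=7 — REVISIT

Answer: yes 7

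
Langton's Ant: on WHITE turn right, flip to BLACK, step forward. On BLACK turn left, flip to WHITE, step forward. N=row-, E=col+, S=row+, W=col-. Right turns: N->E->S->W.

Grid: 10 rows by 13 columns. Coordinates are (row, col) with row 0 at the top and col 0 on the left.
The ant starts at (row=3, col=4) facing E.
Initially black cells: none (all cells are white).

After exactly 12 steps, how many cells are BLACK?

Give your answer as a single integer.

Answer: 8

Derivation:
Step 1: on WHITE (3,4): turn R to S, flip to black, move to (4,4). |black|=1
Step 2: on WHITE (4,4): turn R to W, flip to black, move to (4,3). |black|=2
Step 3: on WHITE (4,3): turn R to N, flip to black, move to (3,3). |black|=3
Step 4: on WHITE (3,3): turn R to E, flip to black, move to (3,4). |black|=4
Step 5: on BLACK (3,4): turn L to N, flip to white, move to (2,4). |black|=3
Step 6: on WHITE (2,4): turn R to E, flip to black, move to (2,5). |black|=4
Step 7: on WHITE (2,5): turn R to S, flip to black, move to (3,5). |black|=5
Step 8: on WHITE (3,5): turn R to W, flip to black, move to (3,4). |black|=6
Step 9: on WHITE (3,4): turn R to N, flip to black, move to (2,4). |black|=7
Step 10: on BLACK (2,4): turn L to W, flip to white, move to (2,3). |black|=6
Step 11: on WHITE (2,3): turn R to N, flip to black, move to (1,3). |black|=7
Step 12: on WHITE (1,3): turn R to E, flip to black, move to (1,4). |black|=8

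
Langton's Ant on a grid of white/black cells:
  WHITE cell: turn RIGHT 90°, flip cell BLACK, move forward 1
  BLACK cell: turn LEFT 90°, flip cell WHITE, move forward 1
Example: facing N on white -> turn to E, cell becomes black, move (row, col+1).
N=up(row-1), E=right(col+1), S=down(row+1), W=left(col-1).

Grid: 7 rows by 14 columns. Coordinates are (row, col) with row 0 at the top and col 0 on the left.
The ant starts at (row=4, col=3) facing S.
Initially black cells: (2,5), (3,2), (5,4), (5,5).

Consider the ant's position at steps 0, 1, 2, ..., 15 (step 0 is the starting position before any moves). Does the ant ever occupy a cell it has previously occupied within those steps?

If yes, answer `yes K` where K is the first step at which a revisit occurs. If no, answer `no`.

Step 1: on WHITE (4,3): turn R to W, flip to black, move to (4,2). |black|=5 — new cell
Step 2: on WHITE (4,2): turn R to N, flip to black, move to (3,2). |black|=6 — new cell
Step 3: on BLACK (3,2): turn L to W, flip to white, move to (3,1). |black|=5 — new cell
Step 4: on WHITE (3,1): turn R to N, flip to black, move to (2,1). |black|=6 — new cell
Step 5: on WHITE (2,1): turn R to E, flip to black, move to (2,2). |black|=7 — new cell
Step 6: on WHITE (2,2): turn R to S, flip to black, move to (3,2). |black|=8 — REVISIT

Answer: yes 6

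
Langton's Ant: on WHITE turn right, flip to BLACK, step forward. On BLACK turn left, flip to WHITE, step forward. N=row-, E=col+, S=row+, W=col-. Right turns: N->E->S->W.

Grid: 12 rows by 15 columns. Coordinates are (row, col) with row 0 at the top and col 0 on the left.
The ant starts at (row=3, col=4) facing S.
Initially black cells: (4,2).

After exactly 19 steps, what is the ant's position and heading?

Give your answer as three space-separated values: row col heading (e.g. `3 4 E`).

Answer: 2 6 E

Derivation:
Step 1: on WHITE (3,4): turn R to W, flip to black, move to (3,3). |black|=2
Step 2: on WHITE (3,3): turn R to N, flip to black, move to (2,3). |black|=3
Step 3: on WHITE (2,3): turn R to E, flip to black, move to (2,4). |black|=4
Step 4: on WHITE (2,4): turn R to S, flip to black, move to (3,4). |black|=5
Step 5: on BLACK (3,4): turn L to E, flip to white, move to (3,5). |black|=4
Step 6: on WHITE (3,5): turn R to S, flip to black, move to (4,5). |black|=5
Step 7: on WHITE (4,5): turn R to W, flip to black, move to (4,4). |black|=6
Step 8: on WHITE (4,4): turn R to N, flip to black, move to (3,4). |black|=7
Step 9: on WHITE (3,4): turn R to E, flip to black, move to (3,5). |black|=8
Step 10: on BLACK (3,5): turn L to N, flip to white, move to (2,5). |black|=7
Step 11: on WHITE (2,5): turn R to E, flip to black, move to (2,6). |black|=8
Step 12: on WHITE (2,6): turn R to S, flip to black, move to (3,6). |black|=9
Step 13: on WHITE (3,6): turn R to W, flip to black, move to (3,5). |black|=10
Step 14: on WHITE (3,5): turn R to N, flip to black, move to (2,5). |black|=11
Step 15: on BLACK (2,5): turn L to W, flip to white, move to (2,4). |black|=10
Step 16: on BLACK (2,4): turn L to S, flip to white, move to (3,4). |black|=9
Step 17: on BLACK (3,4): turn L to E, flip to white, move to (3,5). |black|=8
Step 18: on BLACK (3,5): turn L to N, flip to white, move to (2,5). |black|=7
Step 19: on WHITE (2,5): turn R to E, flip to black, move to (2,6). |black|=8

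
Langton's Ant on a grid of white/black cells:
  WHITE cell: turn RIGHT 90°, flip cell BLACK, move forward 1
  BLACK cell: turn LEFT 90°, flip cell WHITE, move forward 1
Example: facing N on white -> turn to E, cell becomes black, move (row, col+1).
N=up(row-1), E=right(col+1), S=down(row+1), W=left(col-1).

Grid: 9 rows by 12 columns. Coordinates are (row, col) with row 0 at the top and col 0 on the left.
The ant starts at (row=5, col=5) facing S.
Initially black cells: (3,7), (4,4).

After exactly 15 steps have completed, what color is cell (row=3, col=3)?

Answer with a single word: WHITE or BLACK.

Step 1: on WHITE (5,5): turn R to W, flip to black, move to (5,4). |black|=3
Step 2: on WHITE (5,4): turn R to N, flip to black, move to (4,4). |black|=4
Step 3: on BLACK (4,4): turn L to W, flip to white, move to (4,3). |black|=3
Step 4: on WHITE (4,3): turn R to N, flip to black, move to (3,3). |black|=4
Step 5: on WHITE (3,3): turn R to E, flip to black, move to (3,4). |black|=5
Step 6: on WHITE (3,4): turn R to S, flip to black, move to (4,4). |black|=6
Step 7: on WHITE (4,4): turn R to W, flip to black, move to (4,3). |black|=7
Step 8: on BLACK (4,3): turn L to S, flip to white, move to (5,3). |black|=6
Step 9: on WHITE (5,3): turn R to W, flip to black, move to (5,2). |black|=7
Step 10: on WHITE (5,2): turn R to N, flip to black, move to (4,2). |black|=8
Step 11: on WHITE (4,2): turn R to E, flip to black, move to (4,3). |black|=9
Step 12: on WHITE (4,3): turn R to S, flip to black, move to (5,3). |black|=10
Step 13: on BLACK (5,3): turn L to E, flip to white, move to (5,4). |black|=9
Step 14: on BLACK (5,4): turn L to N, flip to white, move to (4,4). |black|=8
Step 15: on BLACK (4,4): turn L to W, flip to white, move to (4,3). |black|=7

Answer: BLACK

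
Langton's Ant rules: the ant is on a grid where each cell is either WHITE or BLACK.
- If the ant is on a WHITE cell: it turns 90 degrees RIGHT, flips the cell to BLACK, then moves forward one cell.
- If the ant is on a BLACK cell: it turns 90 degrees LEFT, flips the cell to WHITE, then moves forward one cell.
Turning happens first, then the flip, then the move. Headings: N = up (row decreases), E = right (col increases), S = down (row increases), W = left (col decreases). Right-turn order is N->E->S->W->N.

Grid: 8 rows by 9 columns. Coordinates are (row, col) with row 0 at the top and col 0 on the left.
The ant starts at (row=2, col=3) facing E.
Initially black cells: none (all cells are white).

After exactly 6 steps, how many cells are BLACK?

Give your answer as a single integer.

Answer: 4

Derivation:
Step 1: on WHITE (2,3): turn R to S, flip to black, move to (3,3). |black|=1
Step 2: on WHITE (3,3): turn R to W, flip to black, move to (3,2). |black|=2
Step 3: on WHITE (3,2): turn R to N, flip to black, move to (2,2). |black|=3
Step 4: on WHITE (2,2): turn R to E, flip to black, move to (2,3). |black|=4
Step 5: on BLACK (2,3): turn L to N, flip to white, move to (1,3). |black|=3
Step 6: on WHITE (1,3): turn R to E, flip to black, move to (1,4). |black|=4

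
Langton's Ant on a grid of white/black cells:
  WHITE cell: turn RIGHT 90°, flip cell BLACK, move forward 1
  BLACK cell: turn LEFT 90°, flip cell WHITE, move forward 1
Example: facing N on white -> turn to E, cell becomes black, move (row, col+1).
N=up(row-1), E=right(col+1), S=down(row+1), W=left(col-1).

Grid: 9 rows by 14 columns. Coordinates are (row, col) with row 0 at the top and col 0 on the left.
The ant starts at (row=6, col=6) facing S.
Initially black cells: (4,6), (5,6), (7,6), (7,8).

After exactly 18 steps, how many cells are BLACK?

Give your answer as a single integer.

Answer: 10

Derivation:
Step 1: on WHITE (6,6): turn R to W, flip to black, move to (6,5). |black|=5
Step 2: on WHITE (6,5): turn R to N, flip to black, move to (5,5). |black|=6
Step 3: on WHITE (5,5): turn R to E, flip to black, move to (5,6). |black|=7
Step 4: on BLACK (5,6): turn L to N, flip to white, move to (4,6). |black|=6
Step 5: on BLACK (4,6): turn L to W, flip to white, move to (4,5). |black|=5
Step 6: on WHITE (4,5): turn R to N, flip to black, move to (3,5). |black|=6
Step 7: on WHITE (3,5): turn R to E, flip to black, move to (3,6). |black|=7
Step 8: on WHITE (3,6): turn R to S, flip to black, move to (4,6). |black|=8
Step 9: on WHITE (4,6): turn R to W, flip to black, move to (4,5). |black|=9
Step 10: on BLACK (4,5): turn L to S, flip to white, move to (5,5). |black|=8
Step 11: on BLACK (5,5): turn L to E, flip to white, move to (5,6). |black|=7
Step 12: on WHITE (5,6): turn R to S, flip to black, move to (6,6). |black|=8
Step 13: on BLACK (6,6): turn L to E, flip to white, move to (6,7). |black|=7
Step 14: on WHITE (6,7): turn R to S, flip to black, move to (7,7). |black|=8
Step 15: on WHITE (7,7): turn R to W, flip to black, move to (7,6). |black|=9
Step 16: on BLACK (7,6): turn L to S, flip to white, move to (8,6). |black|=8
Step 17: on WHITE (8,6): turn R to W, flip to black, move to (8,5). |black|=9
Step 18: on WHITE (8,5): turn R to N, flip to black, move to (7,5). |black|=10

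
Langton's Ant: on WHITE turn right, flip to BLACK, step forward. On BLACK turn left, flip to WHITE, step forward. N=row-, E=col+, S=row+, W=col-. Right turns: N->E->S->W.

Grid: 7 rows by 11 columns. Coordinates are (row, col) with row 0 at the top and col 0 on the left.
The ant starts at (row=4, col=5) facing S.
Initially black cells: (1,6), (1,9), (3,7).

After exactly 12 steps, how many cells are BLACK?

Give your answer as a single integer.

Step 1: on WHITE (4,5): turn R to W, flip to black, move to (4,4). |black|=4
Step 2: on WHITE (4,4): turn R to N, flip to black, move to (3,4). |black|=5
Step 3: on WHITE (3,4): turn R to E, flip to black, move to (3,5). |black|=6
Step 4: on WHITE (3,5): turn R to S, flip to black, move to (4,5). |black|=7
Step 5: on BLACK (4,5): turn L to E, flip to white, move to (4,6). |black|=6
Step 6: on WHITE (4,6): turn R to S, flip to black, move to (5,6). |black|=7
Step 7: on WHITE (5,6): turn R to W, flip to black, move to (5,5). |black|=8
Step 8: on WHITE (5,5): turn R to N, flip to black, move to (4,5). |black|=9
Step 9: on WHITE (4,5): turn R to E, flip to black, move to (4,6). |black|=10
Step 10: on BLACK (4,6): turn L to N, flip to white, move to (3,6). |black|=9
Step 11: on WHITE (3,6): turn R to E, flip to black, move to (3,7). |black|=10
Step 12: on BLACK (3,7): turn L to N, flip to white, move to (2,7). |black|=9

Answer: 9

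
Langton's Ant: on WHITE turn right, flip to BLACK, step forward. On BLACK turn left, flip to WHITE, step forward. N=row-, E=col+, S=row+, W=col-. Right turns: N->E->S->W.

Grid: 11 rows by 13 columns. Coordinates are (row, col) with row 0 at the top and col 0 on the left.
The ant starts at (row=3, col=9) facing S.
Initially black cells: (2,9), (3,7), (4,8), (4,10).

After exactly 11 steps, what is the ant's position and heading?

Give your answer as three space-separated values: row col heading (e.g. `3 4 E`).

Answer: 0 9 E

Derivation:
Step 1: on WHITE (3,9): turn R to W, flip to black, move to (3,8). |black|=5
Step 2: on WHITE (3,8): turn R to N, flip to black, move to (2,8). |black|=6
Step 3: on WHITE (2,8): turn R to E, flip to black, move to (2,9). |black|=7
Step 4: on BLACK (2,9): turn L to N, flip to white, move to (1,9). |black|=6
Step 5: on WHITE (1,9): turn R to E, flip to black, move to (1,10). |black|=7
Step 6: on WHITE (1,10): turn R to S, flip to black, move to (2,10). |black|=8
Step 7: on WHITE (2,10): turn R to W, flip to black, move to (2,9). |black|=9
Step 8: on WHITE (2,9): turn R to N, flip to black, move to (1,9). |black|=10
Step 9: on BLACK (1,9): turn L to W, flip to white, move to (1,8). |black|=9
Step 10: on WHITE (1,8): turn R to N, flip to black, move to (0,8). |black|=10
Step 11: on WHITE (0,8): turn R to E, flip to black, move to (0,9). |black|=11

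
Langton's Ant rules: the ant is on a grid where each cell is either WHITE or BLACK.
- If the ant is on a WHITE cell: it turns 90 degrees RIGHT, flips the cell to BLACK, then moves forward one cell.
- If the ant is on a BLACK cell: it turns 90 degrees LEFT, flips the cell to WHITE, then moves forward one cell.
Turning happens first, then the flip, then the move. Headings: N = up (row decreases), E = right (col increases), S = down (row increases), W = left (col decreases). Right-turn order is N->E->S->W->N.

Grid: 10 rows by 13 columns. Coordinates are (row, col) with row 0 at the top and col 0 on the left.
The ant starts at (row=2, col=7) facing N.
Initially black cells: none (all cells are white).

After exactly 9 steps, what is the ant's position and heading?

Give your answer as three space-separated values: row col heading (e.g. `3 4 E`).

Answer: 2 6 W

Derivation:
Step 1: on WHITE (2,7): turn R to E, flip to black, move to (2,8). |black|=1
Step 2: on WHITE (2,8): turn R to S, flip to black, move to (3,8). |black|=2
Step 3: on WHITE (3,8): turn R to W, flip to black, move to (3,7). |black|=3
Step 4: on WHITE (3,7): turn R to N, flip to black, move to (2,7). |black|=4
Step 5: on BLACK (2,7): turn L to W, flip to white, move to (2,6). |black|=3
Step 6: on WHITE (2,6): turn R to N, flip to black, move to (1,6). |black|=4
Step 7: on WHITE (1,6): turn R to E, flip to black, move to (1,7). |black|=5
Step 8: on WHITE (1,7): turn R to S, flip to black, move to (2,7). |black|=6
Step 9: on WHITE (2,7): turn R to W, flip to black, move to (2,6). |black|=7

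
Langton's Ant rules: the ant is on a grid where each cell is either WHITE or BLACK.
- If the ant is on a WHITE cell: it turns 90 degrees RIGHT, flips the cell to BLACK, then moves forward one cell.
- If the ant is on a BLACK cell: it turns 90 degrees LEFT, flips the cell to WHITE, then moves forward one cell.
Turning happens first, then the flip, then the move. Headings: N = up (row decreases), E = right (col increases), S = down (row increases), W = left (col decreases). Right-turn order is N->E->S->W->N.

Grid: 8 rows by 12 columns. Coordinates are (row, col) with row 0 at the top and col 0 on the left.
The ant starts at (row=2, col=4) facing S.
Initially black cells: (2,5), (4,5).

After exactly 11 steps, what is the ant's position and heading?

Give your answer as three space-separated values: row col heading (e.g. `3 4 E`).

Answer: 1 4 W

Derivation:
Step 1: on WHITE (2,4): turn R to W, flip to black, move to (2,3). |black|=3
Step 2: on WHITE (2,3): turn R to N, flip to black, move to (1,3). |black|=4
Step 3: on WHITE (1,3): turn R to E, flip to black, move to (1,4). |black|=5
Step 4: on WHITE (1,4): turn R to S, flip to black, move to (2,4). |black|=6
Step 5: on BLACK (2,4): turn L to E, flip to white, move to (2,5). |black|=5
Step 6: on BLACK (2,5): turn L to N, flip to white, move to (1,5). |black|=4
Step 7: on WHITE (1,5): turn R to E, flip to black, move to (1,6). |black|=5
Step 8: on WHITE (1,6): turn R to S, flip to black, move to (2,6). |black|=6
Step 9: on WHITE (2,6): turn R to W, flip to black, move to (2,5). |black|=7
Step 10: on WHITE (2,5): turn R to N, flip to black, move to (1,5). |black|=8
Step 11: on BLACK (1,5): turn L to W, flip to white, move to (1,4). |black|=7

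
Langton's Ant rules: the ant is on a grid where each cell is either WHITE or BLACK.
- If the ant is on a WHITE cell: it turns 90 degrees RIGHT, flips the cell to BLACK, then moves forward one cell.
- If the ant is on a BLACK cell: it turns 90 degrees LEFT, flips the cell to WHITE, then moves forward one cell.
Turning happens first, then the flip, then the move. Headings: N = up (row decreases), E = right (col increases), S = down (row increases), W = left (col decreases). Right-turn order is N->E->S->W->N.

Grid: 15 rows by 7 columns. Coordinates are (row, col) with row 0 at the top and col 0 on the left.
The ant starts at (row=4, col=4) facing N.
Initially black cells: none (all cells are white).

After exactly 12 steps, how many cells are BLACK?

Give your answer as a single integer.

Step 1: on WHITE (4,4): turn R to E, flip to black, move to (4,5). |black|=1
Step 2: on WHITE (4,5): turn R to S, flip to black, move to (5,5). |black|=2
Step 3: on WHITE (5,5): turn R to W, flip to black, move to (5,4). |black|=3
Step 4: on WHITE (5,4): turn R to N, flip to black, move to (4,4). |black|=4
Step 5: on BLACK (4,4): turn L to W, flip to white, move to (4,3). |black|=3
Step 6: on WHITE (4,3): turn R to N, flip to black, move to (3,3). |black|=4
Step 7: on WHITE (3,3): turn R to E, flip to black, move to (3,4). |black|=5
Step 8: on WHITE (3,4): turn R to S, flip to black, move to (4,4). |black|=6
Step 9: on WHITE (4,4): turn R to W, flip to black, move to (4,3). |black|=7
Step 10: on BLACK (4,3): turn L to S, flip to white, move to (5,3). |black|=6
Step 11: on WHITE (5,3): turn R to W, flip to black, move to (5,2). |black|=7
Step 12: on WHITE (5,2): turn R to N, flip to black, move to (4,2). |black|=8

Answer: 8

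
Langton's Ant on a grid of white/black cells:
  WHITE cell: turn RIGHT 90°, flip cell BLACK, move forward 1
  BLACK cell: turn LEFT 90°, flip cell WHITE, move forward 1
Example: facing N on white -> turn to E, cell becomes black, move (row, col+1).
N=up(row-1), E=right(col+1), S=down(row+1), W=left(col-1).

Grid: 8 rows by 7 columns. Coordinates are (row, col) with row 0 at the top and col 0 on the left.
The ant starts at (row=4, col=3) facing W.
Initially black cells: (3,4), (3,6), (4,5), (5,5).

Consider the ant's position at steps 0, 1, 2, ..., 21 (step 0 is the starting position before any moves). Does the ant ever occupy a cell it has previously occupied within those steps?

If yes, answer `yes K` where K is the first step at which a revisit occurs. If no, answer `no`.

Answer: yes 6

Derivation:
Step 1: on WHITE (4,3): turn R to N, flip to black, move to (3,3). |black|=5 — new cell
Step 2: on WHITE (3,3): turn R to E, flip to black, move to (3,4). |black|=6 — new cell
Step 3: on BLACK (3,4): turn L to N, flip to white, move to (2,4). |black|=5 — new cell
Step 4: on WHITE (2,4): turn R to E, flip to black, move to (2,5). |black|=6 — new cell
Step 5: on WHITE (2,5): turn R to S, flip to black, move to (3,5). |black|=7 — new cell
Step 6: on WHITE (3,5): turn R to W, flip to black, move to (3,4). |black|=8 — REVISIT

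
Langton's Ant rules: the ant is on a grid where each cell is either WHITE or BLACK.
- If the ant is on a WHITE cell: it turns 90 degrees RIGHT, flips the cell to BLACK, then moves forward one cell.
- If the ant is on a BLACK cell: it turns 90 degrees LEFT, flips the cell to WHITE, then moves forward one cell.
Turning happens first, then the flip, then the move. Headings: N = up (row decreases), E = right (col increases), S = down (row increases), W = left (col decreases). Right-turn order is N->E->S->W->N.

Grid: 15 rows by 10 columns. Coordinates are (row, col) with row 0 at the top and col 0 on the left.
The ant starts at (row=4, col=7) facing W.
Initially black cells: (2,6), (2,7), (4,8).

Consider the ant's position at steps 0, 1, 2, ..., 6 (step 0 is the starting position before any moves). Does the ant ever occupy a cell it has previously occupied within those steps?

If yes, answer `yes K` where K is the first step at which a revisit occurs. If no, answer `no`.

Step 1: on WHITE (4,7): turn R to N, flip to black, move to (3,7). |black|=4 — new cell
Step 2: on WHITE (3,7): turn R to E, flip to black, move to (3,8). |black|=5 — new cell
Step 3: on WHITE (3,8): turn R to S, flip to black, move to (4,8). |black|=6 — new cell
Step 4: on BLACK (4,8): turn L to E, flip to white, move to (4,9). |black|=5 — new cell
Step 5: on WHITE (4,9): turn R to S, flip to black, move to (5,9). |black|=6 — new cell
Step 6: on WHITE (5,9): turn R to W, flip to black, move to (5,8). |black|=7 — new cell
No revisit within 6 steps.

Answer: no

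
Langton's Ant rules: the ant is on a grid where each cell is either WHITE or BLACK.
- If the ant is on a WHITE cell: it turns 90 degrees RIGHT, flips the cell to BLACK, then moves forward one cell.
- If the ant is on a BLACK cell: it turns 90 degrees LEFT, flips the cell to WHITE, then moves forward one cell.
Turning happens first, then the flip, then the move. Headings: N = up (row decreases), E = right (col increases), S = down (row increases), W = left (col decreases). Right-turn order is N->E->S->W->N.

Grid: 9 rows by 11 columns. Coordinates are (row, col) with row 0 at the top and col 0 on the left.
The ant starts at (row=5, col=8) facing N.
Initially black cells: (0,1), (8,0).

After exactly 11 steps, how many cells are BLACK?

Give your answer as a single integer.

Answer: 9

Derivation:
Step 1: on WHITE (5,8): turn R to E, flip to black, move to (5,9). |black|=3
Step 2: on WHITE (5,9): turn R to S, flip to black, move to (6,9). |black|=4
Step 3: on WHITE (6,9): turn R to W, flip to black, move to (6,8). |black|=5
Step 4: on WHITE (6,8): turn R to N, flip to black, move to (5,8). |black|=6
Step 5: on BLACK (5,8): turn L to W, flip to white, move to (5,7). |black|=5
Step 6: on WHITE (5,7): turn R to N, flip to black, move to (4,7). |black|=6
Step 7: on WHITE (4,7): turn R to E, flip to black, move to (4,8). |black|=7
Step 8: on WHITE (4,8): turn R to S, flip to black, move to (5,8). |black|=8
Step 9: on WHITE (5,8): turn R to W, flip to black, move to (5,7). |black|=9
Step 10: on BLACK (5,7): turn L to S, flip to white, move to (6,7). |black|=8
Step 11: on WHITE (6,7): turn R to W, flip to black, move to (6,6). |black|=9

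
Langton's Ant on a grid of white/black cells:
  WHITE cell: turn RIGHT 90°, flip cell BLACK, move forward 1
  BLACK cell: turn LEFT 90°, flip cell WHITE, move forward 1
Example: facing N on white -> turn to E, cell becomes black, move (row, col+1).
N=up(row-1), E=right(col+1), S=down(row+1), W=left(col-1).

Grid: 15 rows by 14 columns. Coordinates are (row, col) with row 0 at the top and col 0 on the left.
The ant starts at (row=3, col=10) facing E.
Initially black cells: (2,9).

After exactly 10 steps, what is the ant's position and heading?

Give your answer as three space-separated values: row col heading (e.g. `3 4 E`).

Answer: 2 9 W

Derivation:
Step 1: on WHITE (3,10): turn R to S, flip to black, move to (4,10). |black|=2
Step 2: on WHITE (4,10): turn R to W, flip to black, move to (4,9). |black|=3
Step 3: on WHITE (4,9): turn R to N, flip to black, move to (3,9). |black|=4
Step 4: on WHITE (3,9): turn R to E, flip to black, move to (3,10). |black|=5
Step 5: on BLACK (3,10): turn L to N, flip to white, move to (2,10). |black|=4
Step 6: on WHITE (2,10): turn R to E, flip to black, move to (2,11). |black|=5
Step 7: on WHITE (2,11): turn R to S, flip to black, move to (3,11). |black|=6
Step 8: on WHITE (3,11): turn R to W, flip to black, move to (3,10). |black|=7
Step 9: on WHITE (3,10): turn R to N, flip to black, move to (2,10). |black|=8
Step 10: on BLACK (2,10): turn L to W, flip to white, move to (2,9). |black|=7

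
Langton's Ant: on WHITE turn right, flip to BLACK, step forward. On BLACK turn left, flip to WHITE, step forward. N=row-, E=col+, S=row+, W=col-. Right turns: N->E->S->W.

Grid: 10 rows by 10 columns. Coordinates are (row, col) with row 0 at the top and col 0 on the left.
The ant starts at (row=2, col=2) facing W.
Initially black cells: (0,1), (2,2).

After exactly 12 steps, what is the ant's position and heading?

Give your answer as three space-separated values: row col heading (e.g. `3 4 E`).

Step 1: on BLACK (2,2): turn L to S, flip to white, move to (3,2). |black|=1
Step 2: on WHITE (3,2): turn R to W, flip to black, move to (3,1). |black|=2
Step 3: on WHITE (3,1): turn R to N, flip to black, move to (2,1). |black|=3
Step 4: on WHITE (2,1): turn R to E, flip to black, move to (2,2). |black|=4
Step 5: on WHITE (2,2): turn R to S, flip to black, move to (3,2). |black|=5
Step 6: on BLACK (3,2): turn L to E, flip to white, move to (3,3). |black|=4
Step 7: on WHITE (3,3): turn R to S, flip to black, move to (4,3). |black|=5
Step 8: on WHITE (4,3): turn R to W, flip to black, move to (4,2). |black|=6
Step 9: on WHITE (4,2): turn R to N, flip to black, move to (3,2). |black|=7
Step 10: on WHITE (3,2): turn R to E, flip to black, move to (3,3). |black|=8
Step 11: on BLACK (3,3): turn L to N, flip to white, move to (2,3). |black|=7
Step 12: on WHITE (2,3): turn R to E, flip to black, move to (2,4). |black|=8

Answer: 2 4 E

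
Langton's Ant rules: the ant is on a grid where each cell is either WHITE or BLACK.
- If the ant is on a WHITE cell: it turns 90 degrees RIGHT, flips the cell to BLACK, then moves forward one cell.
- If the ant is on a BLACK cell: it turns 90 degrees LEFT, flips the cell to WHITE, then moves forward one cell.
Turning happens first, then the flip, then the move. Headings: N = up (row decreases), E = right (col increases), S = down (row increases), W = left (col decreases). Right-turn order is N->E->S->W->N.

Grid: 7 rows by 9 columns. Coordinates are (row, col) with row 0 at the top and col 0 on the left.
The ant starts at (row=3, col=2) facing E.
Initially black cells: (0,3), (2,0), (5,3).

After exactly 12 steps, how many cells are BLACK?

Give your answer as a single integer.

Answer: 11

Derivation:
Step 1: on WHITE (3,2): turn R to S, flip to black, move to (4,2). |black|=4
Step 2: on WHITE (4,2): turn R to W, flip to black, move to (4,1). |black|=5
Step 3: on WHITE (4,1): turn R to N, flip to black, move to (3,1). |black|=6
Step 4: on WHITE (3,1): turn R to E, flip to black, move to (3,2). |black|=7
Step 5: on BLACK (3,2): turn L to N, flip to white, move to (2,2). |black|=6
Step 6: on WHITE (2,2): turn R to E, flip to black, move to (2,3). |black|=7
Step 7: on WHITE (2,3): turn R to S, flip to black, move to (3,3). |black|=8
Step 8: on WHITE (3,3): turn R to W, flip to black, move to (3,2). |black|=9
Step 9: on WHITE (3,2): turn R to N, flip to black, move to (2,2). |black|=10
Step 10: on BLACK (2,2): turn L to W, flip to white, move to (2,1). |black|=9
Step 11: on WHITE (2,1): turn R to N, flip to black, move to (1,1). |black|=10
Step 12: on WHITE (1,1): turn R to E, flip to black, move to (1,2). |black|=11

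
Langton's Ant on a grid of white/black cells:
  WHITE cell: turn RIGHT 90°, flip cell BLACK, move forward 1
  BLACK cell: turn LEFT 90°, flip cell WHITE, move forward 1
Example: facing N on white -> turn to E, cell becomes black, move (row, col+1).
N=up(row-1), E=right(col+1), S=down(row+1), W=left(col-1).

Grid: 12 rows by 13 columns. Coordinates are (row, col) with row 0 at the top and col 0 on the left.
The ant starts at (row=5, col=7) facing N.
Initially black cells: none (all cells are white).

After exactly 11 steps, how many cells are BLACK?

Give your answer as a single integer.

Step 1: on WHITE (5,7): turn R to E, flip to black, move to (5,8). |black|=1
Step 2: on WHITE (5,8): turn R to S, flip to black, move to (6,8). |black|=2
Step 3: on WHITE (6,8): turn R to W, flip to black, move to (6,7). |black|=3
Step 4: on WHITE (6,7): turn R to N, flip to black, move to (5,7). |black|=4
Step 5: on BLACK (5,7): turn L to W, flip to white, move to (5,6). |black|=3
Step 6: on WHITE (5,6): turn R to N, flip to black, move to (4,6). |black|=4
Step 7: on WHITE (4,6): turn R to E, flip to black, move to (4,7). |black|=5
Step 8: on WHITE (4,7): turn R to S, flip to black, move to (5,7). |black|=6
Step 9: on WHITE (5,7): turn R to W, flip to black, move to (5,6). |black|=7
Step 10: on BLACK (5,6): turn L to S, flip to white, move to (6,6). |black|=6
Step 11: on WHITE (6,6): turn R to W, flip to black, move to (6,5). |black|=7

Answer: 7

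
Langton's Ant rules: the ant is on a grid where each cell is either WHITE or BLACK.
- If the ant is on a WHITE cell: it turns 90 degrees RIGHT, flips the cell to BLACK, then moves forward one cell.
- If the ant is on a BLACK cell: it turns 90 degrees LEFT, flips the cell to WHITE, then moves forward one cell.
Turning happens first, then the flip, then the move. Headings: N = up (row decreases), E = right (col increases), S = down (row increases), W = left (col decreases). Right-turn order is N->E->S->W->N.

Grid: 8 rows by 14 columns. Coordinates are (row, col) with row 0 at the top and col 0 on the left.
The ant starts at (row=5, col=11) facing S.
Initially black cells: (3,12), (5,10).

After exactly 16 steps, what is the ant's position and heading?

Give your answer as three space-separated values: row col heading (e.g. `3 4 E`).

Step 1: on WHITE (5,11): turn R to W, flip to black, move to (5,10). |black|=3
Step 2: on BLACK (5,10): turn L to S, flip to white, move to (6,10). |black|=2
Step 3: on WHITE (6,10): turn R to W, flip to black, move to (6,9). |black|=3
Step 4: on WHITE (6,9): turn R to N, flip to black, move to (5,9). |black|=4
Step 5: on WHITE (5,9): turn R to E, flip to black, move to (5,10). |black|=5
Step 6: on WHITE (5,10): turn R to S, flip to black, move to (6,10). |black|=6
Step 7: on BLACK (6,10): turn L to E, flip to white, move to (6,11). |black|=5
Step 8: on WHITE (6,11): turn R to S, flip to black, move to (7,11). |black|=6
Step 9: on WHITE (7,11): turn R to W, flip to black, move to (7,10). |black|=7
Step 10: on WHITE (7,10): turn R to N, flip to black, move to (6,10). |black|=8
Step 11: on WHITE (6,10): turn R to E, flip to black, move to (6,11). |black|=9
Step 12: on BLACK (6,11): turn L to N, flip to white, move to (5,11). |black|=8
Step 13: on BLACK (5,11): turn L to W, flip to white, move to (5,10). |black|=7
Step 14: on BLACK (5,10): turn L to S, flip to white, move to (6,10). |black|=6
Step 15: on BLACK (6,10): turn L to E, flip to white, move to (6,11). |black|=5
Step 16: on WHITE (6,11): turn R to S, flip to black, move to (7,11). |black|=6

Answer: 7 11 S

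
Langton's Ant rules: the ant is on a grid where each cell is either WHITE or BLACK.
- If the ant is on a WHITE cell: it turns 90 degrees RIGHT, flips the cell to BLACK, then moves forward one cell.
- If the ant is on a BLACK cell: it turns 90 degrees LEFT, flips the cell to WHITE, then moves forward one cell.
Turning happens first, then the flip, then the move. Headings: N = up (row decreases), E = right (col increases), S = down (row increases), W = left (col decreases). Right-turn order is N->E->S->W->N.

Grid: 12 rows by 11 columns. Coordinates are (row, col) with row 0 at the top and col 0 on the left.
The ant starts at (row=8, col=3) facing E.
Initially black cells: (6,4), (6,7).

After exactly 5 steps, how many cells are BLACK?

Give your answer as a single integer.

Step 1: on WHITE (8,3): turn R to S, flip to black, move to (9,3). |black|=3
Step 2: on WHITE (9,3): turn R to W, flip to black, move to (9,2). |black|=4
Step 3: on WHITE (9,2): turn R to N, flip to black, move to (8,2). |black|=5
Step 4: on WHITE (8,2): turn R to E, flip to black, move to (8,3). |black|=6
Step 5: on BLACK (8,3): turn L to N, flip to white, move to (7,3). |black|=5

Answer: 5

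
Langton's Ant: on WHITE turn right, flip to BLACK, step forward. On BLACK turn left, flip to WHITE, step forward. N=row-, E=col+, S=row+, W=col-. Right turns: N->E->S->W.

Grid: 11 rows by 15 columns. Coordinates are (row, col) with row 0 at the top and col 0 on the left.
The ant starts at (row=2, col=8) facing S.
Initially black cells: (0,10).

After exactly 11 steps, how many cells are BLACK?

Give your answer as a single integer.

Step 1: on WHITE (2,8): turn R to W, flip to black, move to (2,7). |black|=2
Step 2: on WHITE (2,7): turn R to N, flip to black, move to (1,7). |black|=3
Step 3: on WHITE (1,7): turn R to E, flip to black, move to (1,8). |black|=4
Step 4: on WHITE (1,8): turn R to S, flip to black, move to (2,8). |black|=5
Step 5: on BLACK (2,8): turn L to E, flip to white, move to (2,9). |black|=4
Step 6: on WHITE (2,9): turn R to S, flip to black, move to (3,9). |black|=5
Step 7: on WHITE (3,9): turn R to W, flip to black, move to (3,8). |black|=6
Step 8: on WHITE (3,8): turn R to N, flip to black, move to (2,8). |black|=7
Step 9: on WHITE (2,8): turn R to E, flip to black, move to (2,9). |black|=8
Step 10: on BLACK (2,9): turn L to N, flip to white, move to (1,9). |black|=7
Step 11: on WHITE (1,9): turn R to E, flip to black, move to (1,10). |black|=8

Answer: 8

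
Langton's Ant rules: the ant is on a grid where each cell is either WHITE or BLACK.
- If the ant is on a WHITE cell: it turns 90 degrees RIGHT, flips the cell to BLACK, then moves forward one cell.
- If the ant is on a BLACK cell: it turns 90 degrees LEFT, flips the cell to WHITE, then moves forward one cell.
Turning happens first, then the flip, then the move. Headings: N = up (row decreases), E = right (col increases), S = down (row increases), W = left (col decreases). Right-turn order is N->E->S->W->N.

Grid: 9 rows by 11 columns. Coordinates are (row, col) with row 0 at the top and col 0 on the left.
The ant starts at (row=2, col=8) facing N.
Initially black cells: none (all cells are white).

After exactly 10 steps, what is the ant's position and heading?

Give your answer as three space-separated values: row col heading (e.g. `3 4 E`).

Step 1: on WHITE (2,8): turn R to E, flip to black, move to (2,9). |black|=1
Step 2: on WHITE (2,9): turn R to S, flip to black, move to (3,9). |black|=2
Step 3: on WHITE (3,9): turn R to W, flip to black, move to (3,8). |black|=3
Step 4: on WHITE (3,8): turn R to N, flip to black, move to (2,8). |black|=4
Step 5: on BLACK (2,8): turn L to W, flip to white, move to (2,7). |black|=3
Step 6: on WHITE (2,7): turn R to N, flip to black, move to (1,7). |black|=4
Step 7: on WHITE (1,7): turn R to E, flip to black, move to (1,8). |black|=5
Step 8: on WHITE (1,8): turn R to S, flip to black, move to (2,8). |black|=6
Step 9: on WHITE (2,8): turn R to W, flip to black, move to (2,7). |black|=7
Step 10: on BLACK (2,7): turn L to S, flip to white, move to (3,7). |black|=6

Answer: 3 7 S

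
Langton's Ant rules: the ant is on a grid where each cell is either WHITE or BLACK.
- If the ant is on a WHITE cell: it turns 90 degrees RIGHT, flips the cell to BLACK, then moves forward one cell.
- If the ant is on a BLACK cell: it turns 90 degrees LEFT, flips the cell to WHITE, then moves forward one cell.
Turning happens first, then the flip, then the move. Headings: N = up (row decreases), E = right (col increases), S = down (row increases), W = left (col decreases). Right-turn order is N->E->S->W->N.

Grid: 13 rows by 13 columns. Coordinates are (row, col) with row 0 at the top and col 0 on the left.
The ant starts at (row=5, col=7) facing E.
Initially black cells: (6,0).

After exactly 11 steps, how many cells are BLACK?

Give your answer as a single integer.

Step 1: on WHITE (5,7): turn R to S, flip to black, move to (6,7). |black|=2
Step 2: on WHITE (6,7): turn R to W, flip to black, move to (6,6). |black|=3
Step 3: on WHITE (6,6): turn R to N, flip to black, move to (5,6). |black|=4
Step 4: on WHITE (5,6): turn R to E, flip to black, move to (5,7). |black|=5
Step 5: on BLACK (5,7): turn L to N, flip to white, move to (4,7). |black|=4
Step 6: on WHITE (4,7): turn R to E, flip to black, move to (4,8). |black|=5
Step 7: on WHITE (4,8): turn R to S, flip to black, move to (5,8). |black|=6
Step 8: on WHITE (5,8): turn R to W, flip to black, move to (5,7). |black|=7
Step 9: on WHITE (5,7): turn R to N, flip to black, move to (4,7). |black|=8
Step 10: on BLACK (4,7): turn L to W, flip to white, move to (4,6). |black|=7
Step 11: on WHITE (4,6): turn R to N, flip to black, move to (3,6). |black|=8

Answer: 8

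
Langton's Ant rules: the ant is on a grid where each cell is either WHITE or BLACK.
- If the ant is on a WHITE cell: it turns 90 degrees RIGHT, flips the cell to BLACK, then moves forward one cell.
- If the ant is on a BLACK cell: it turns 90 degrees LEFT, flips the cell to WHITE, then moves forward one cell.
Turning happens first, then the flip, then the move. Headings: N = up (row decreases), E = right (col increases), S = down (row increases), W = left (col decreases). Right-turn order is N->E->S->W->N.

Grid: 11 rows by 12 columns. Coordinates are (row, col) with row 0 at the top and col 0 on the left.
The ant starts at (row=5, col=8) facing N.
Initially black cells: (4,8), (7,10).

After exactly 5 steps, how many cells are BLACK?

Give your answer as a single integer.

Step 1: on WHITE (5,8): turn R to E, flip to black, move to (5,9). |black|=3
Step 2: on WHITE (5,9): turn R to S, flip to black, move to (6,9). |black|=4
Step 3: on WHITE (6,9): turn R to W, flip to black, move to (6,8). |black|=5
Step 4: on WHITE (6,8): turn R to N, flip to black, move to (5,8). |black|=6
Step 5: on BLACK (5,8): turn L to W, flip to white, move to (5,7). |black|=5

Answer: 5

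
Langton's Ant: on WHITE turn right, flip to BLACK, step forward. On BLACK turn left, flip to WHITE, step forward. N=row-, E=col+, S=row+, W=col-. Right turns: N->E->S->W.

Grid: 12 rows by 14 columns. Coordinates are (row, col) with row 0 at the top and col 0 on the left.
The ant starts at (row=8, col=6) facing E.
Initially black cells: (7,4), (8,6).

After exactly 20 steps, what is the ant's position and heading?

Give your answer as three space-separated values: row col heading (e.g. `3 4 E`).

Answer: 8 2 W

Derivation:
Step 1: on BLACK (8,6): turn L to N, flip to white, move to (7,6). |black|=1
Step 2: on WHITE (7,6): turn R to E, flip to black, move to (7,7). |black|=2
Step 3: on WHITE (7,7): turn R to S, flip to black, move to (8,7). |black|=3
Step 4: on WHITE (8,7): turn R to W, flip to black, move to (8,6). |black|=4
Step 5: on WHITE (8,6): turn R to N, flip to black, move to (7,6). |black|=5
Step 6: on BLACK (7,6): turn L to W, flip to white, move to (7,5). |black|=4
Step 7: on WHITE (7,5): turn R to N, flip to black, move to (6,5). |black|=5
Step 8: on WHITE (6,5): turn R to E, flip to black, move to (6,6). |black|=6
Step 9: on WHITE (6,6): turn R to S, flip to black, move to (7,6). |black|=7
Step 10: on WHITE (7,6): turn R to W, flip to black, move to (7,5). |black|=8
Step 11: on BLACK (7,5): turn L to S, flip to white, move to (8,5). |black|=7
Step 12: on WHITE (8,5): turn R to W, flip to black, move to (8,4). |black|=8
Step 13: on WHITE (8,4): turn R to N, flip to black, move to (7,4). |black|=9
Step 14: on BLACK (7,4): turn L to W, flip to white, move to (7,3). |black|=8
Step 15: on WHITE (7,3): turn R to N, flip to black, move to (6,3). |black|=9
Step 16: on WHITE (6,3): turn R to E, flip to black, move to (6,4). |black|=10
Step 17: on WHITE (6,4): turn R to S, flip to black, move to (7,4). |black|=11
Step 18: on WHITE (7,4): turn R to W, flip to black, move to (7,3). |black|=12
Step 19: on BLACK (7,3): turn L to S, flip to white, move to (8,3). |black|=11
Step 20: on WHITE (8,3): turn R to W, flip to black, move to (8,2). |black|=12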